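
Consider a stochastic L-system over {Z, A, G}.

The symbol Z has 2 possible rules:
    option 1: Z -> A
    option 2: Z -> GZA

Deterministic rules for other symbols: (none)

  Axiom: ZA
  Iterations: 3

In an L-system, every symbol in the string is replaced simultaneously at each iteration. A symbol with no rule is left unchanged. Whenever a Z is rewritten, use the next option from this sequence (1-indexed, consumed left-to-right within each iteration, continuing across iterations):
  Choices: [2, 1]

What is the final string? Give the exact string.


Step 0: ZA
Step 1: GZAA  (used choices [2])
Step 2: GAAA  (used choices [1])
Step 3: GAAA  (used choices [])

Answer: GAAA


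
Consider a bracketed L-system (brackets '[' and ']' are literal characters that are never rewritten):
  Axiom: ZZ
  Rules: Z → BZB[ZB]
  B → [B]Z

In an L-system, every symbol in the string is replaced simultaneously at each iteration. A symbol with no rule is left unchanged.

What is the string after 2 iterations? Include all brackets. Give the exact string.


Answer: [B]ZBZB[ZB][B]Z[BZB[ZB][B]Z][B]ZBZB[ZB][B]Z[BZB[ZB][B]Z]

Derivation:
Step 0: ZZ
Step 1: BZB[ZB]BZB[ZB]
Step 2: [B]ZBZB[ZB][B]Z[BZB[ZB][B]Z][B]ZBZB[ZB][B]Z[BZB[ZB][B]Z]


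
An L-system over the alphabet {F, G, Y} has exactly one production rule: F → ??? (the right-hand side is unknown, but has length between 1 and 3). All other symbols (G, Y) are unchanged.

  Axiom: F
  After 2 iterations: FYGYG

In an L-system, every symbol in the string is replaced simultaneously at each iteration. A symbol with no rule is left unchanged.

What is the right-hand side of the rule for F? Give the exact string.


Answer: FYG

Derivation:
Trying F → FYG:
  Step 0: F
  Step 1: FYG
  Step 2: FYGYG
Matches the given result.


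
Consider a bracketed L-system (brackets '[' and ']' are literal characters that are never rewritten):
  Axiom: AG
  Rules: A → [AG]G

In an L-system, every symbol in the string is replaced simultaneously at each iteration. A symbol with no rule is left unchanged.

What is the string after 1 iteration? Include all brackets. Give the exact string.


Step 0: AG
Step 1: [AG]GG

Answer: [AG]GG


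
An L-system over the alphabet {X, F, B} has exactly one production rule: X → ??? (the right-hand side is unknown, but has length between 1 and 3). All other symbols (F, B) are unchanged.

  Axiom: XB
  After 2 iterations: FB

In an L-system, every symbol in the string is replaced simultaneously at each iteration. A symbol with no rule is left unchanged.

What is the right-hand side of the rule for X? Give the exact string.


Answer: F

Derivation:
Trying X → F:
  Step 0: XB
  Step 1: FB
  Step 2: FB
Matches the given result.


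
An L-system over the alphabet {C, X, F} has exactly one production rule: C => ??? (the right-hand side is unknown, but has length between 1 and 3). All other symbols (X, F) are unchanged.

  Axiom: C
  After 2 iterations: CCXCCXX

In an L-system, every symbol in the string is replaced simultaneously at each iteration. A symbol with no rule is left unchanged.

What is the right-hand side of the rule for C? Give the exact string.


Answer: CCX

Derivation:
Trying C => CCX:
  Step 0: C
  Step 1: CCX
  Step 2: CCXCCXX
Matches the given result.


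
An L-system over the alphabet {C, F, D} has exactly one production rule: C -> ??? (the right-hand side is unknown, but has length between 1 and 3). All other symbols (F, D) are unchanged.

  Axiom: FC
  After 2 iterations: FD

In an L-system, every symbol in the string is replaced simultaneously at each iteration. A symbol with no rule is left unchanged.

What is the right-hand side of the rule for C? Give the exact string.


Answer: D

Derivation:
Trying C -> D:
  Step 0: FC
  Step 1: FD
  Step 2: FD
Matches the given result.


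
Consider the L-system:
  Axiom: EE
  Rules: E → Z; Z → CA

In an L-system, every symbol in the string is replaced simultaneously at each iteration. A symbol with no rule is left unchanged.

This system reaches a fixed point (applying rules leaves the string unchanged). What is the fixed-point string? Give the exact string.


Answer: CACA

Derivation:
Step 0: EE
Step 1: ZZ
Step 2: CACA
Step 3: CACA  (unchanged — fixed point at step 2)


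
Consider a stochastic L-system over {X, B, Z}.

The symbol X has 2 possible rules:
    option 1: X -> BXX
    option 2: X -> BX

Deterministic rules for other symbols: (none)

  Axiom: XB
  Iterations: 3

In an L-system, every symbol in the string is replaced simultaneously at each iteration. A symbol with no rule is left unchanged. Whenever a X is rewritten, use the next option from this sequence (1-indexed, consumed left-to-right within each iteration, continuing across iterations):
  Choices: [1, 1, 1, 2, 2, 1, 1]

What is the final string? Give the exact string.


Answer: BBBXBXBBXXBXXB

Derivation:
Step 0: XB
Step 1: BXXB  (used choices [1])
Step 2: BBXXBXXB  (used choices [1, 1])
Step 3: BBBXBXBBXXBXXB  (used choices [2, 2, 1, 1])


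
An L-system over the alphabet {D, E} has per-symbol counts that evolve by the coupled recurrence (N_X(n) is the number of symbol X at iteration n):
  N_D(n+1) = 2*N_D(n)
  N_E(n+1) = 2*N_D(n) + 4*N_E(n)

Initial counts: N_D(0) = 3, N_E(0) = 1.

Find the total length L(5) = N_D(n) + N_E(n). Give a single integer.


Step 0: N_D=3, N_E=1, L=4
Step 1: N_D=6, N_E=10, L=16
Step 2: N_D=12, N_E=52, L=64
Step 3: N_D=24, N_E=232, L=256
Step 4: N_D=48, N_E=976, L=1024
Step 5: N_D=96, N_E=4000, L=4096

Answer: 4096


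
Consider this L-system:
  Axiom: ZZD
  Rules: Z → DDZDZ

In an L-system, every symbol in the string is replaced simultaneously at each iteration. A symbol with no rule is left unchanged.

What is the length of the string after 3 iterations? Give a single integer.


Answer: 59

Derivation:
Step 0: length = 3
Step 1: length = 11
Step 2: length = 27
Step 3: length = 59


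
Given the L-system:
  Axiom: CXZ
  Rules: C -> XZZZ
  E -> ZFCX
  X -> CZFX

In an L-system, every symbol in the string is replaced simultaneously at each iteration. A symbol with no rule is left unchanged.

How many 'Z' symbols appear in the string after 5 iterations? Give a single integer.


Step 0: CXZ  (1 'Z')
Step 1: XZZZCZFXZ  (5 'Z')
Step 2: CZFXZZZXZZZZFCZFXZ  (10 'Z')
Step 3: XZZZZFCZFXZZZCZFXZZZZFXZZZZFCZFXZ  (19 'Z')
Step 4: CZFXZZZZFXZZZZFCZFXZZZXZZZZFCZFXZZZZFCZFXZZZZFXZZZZFCZFXZ  (33 'Z')
Step 5: XZZZZFCZFXZZZZFCZFXZZZZFXZZZZFCZFXZZZCZFXZZZZFXZZZZFCZFXZZZZFXZZZZFCZFXZZZZFCZFXZZZZFXZZZZFCZFXZ  (56 'Z')

Answer: 56


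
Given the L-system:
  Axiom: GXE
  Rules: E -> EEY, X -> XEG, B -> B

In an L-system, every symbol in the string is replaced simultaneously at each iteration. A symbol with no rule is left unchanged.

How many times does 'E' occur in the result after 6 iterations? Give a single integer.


Step 0: GXE  (1 'E')
Step 1: GXEGEEY  (3 'E')
Step 2: GXEGEEYGEEYEEYY  (7 'E')
Step 3: GXEGEEYGEEYEEYYGEEYEEYYEEYEEYYY  (15 'E')
Step 4: GXEGEEYGEEYEEYYGEEYEEYYEEYEEYYYGEEYEEYYEEYEEYYYEEYEEYYEEYEEYYYY  (31 'E')
Step 5: GXEGEEYGEEYEEYYGEEYEEYYEEYEEYYYGEEYEEYYEEYEEYYYEEYEEYYEEYEEYYYYGEEYEEYYEEYEEYYYEEYEEYYEEYEEYYYYEEYEEYYEEYEEYYYEEYEEYYEEYEEYYYYY  (63 'E')
Step 6: GXEGEEYGEEYEEYYGEEYEEYYEEYEEYYYGEEYEEYYEEYEEYYYEEYEEYYEEYEEYYYYGEEYEEYYEEYEEYYYEEYEEYYEEYEEYYYYEEYEEYYEEYEEYYYEEYEEYYEEYEEYYYYYGEEYEEYYEEYEEYYYEEYEEYYEEYEEYYYYEEYEEYYEEYEEYYYEEYEEYYEEYEEYYYYYEEYEEYYEEYEEYYYEEYEEYYEEYEEYYYYEEYEEYYEEYEEYYYEEYEEYYEEYEEYYYYYY  (127 'E')

Answer: 127


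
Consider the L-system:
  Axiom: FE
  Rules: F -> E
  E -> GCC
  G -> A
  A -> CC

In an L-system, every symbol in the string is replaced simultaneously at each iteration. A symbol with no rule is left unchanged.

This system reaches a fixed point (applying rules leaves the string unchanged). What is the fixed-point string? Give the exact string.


Step 0: FE
Step 1: EGCC
Step 2: GCCACC
Step 3: ACCCCCC
Step 4: CCCCCCCC
Step 5: CCCCCCCC  (unchanged — fixed point at step 4)

Answer: CCCCCCCC


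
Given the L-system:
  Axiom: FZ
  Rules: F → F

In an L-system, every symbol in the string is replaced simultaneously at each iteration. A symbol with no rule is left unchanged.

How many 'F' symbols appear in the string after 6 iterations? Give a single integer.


Step 0: FZ  (1 'F')
Step 1: FZ  (1 'F')
Step 2: FZ  (1 'F')
Step 3: FZ  (1 'F')
Step 4: FZ  (1 'F')
Step 5: FZ  (1 'F')
Step 6: FZ  (1 'F')

Answer: 1


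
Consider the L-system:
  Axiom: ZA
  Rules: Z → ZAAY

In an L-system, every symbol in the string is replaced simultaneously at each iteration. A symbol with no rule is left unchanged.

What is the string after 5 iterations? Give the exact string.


Answer: ZAAYAAYAAYAAYAAYA

Derivation:
Step 0: ZA
Step 1: ZAAYA
Step 2: ZAAYAAYA
Step 3: ZAAYAAYAAYA
Step 4: ZAAYAAYAAYAAYA
Step 5: ZAAYAAYAAYAAYAAYA


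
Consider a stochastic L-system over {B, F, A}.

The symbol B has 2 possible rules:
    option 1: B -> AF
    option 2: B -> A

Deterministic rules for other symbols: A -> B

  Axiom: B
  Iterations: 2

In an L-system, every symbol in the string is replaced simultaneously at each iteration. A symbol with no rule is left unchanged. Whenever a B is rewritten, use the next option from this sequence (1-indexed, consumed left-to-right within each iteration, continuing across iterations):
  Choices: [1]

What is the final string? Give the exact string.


Answer: BF

Derivation:
Step 0: B
Step 1: AF  (used choices [1])
Step 2: BF  (used choices [])


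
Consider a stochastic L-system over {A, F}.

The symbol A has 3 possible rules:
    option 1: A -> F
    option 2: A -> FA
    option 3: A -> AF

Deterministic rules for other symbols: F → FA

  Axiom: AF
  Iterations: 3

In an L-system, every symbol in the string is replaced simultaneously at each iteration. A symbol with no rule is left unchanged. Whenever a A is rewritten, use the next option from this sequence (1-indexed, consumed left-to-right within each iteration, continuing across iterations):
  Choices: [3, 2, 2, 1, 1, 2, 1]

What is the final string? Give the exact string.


Step 0: AF
Step 1: AFFA  (used choices [3])
Step 2: FAFAFAFA  (used choices [2, 2])
Step 3: FAFFAFFAFAFAF  (used choices [1, 1, 2, 1])

Answer: FAFFAFFAFAFAF


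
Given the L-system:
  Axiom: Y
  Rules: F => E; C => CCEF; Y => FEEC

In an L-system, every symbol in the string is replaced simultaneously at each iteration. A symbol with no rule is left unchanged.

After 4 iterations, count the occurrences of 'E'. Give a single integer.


Step 0: Y  (0 'E')
Step 1: FEEC  (2 'E')
Step 2: EEECCEF  (4 'E')
Step 3: EEECCEFCCEFEE  (7 'E')
Step 4: EEECCEFCCEFEECCEFCCEFEEEE  (13 'E')

Answer: 13


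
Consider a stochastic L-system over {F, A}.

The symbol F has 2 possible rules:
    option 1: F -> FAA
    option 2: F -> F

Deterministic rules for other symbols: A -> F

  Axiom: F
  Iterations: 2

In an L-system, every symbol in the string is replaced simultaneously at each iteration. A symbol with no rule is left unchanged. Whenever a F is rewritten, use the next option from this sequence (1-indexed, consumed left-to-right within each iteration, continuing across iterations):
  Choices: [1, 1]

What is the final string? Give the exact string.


Step 0: F
Step 1: FAA  (used choices [1])
Step 2: FAAFF  (used choices [1])

Answer: FAAFF


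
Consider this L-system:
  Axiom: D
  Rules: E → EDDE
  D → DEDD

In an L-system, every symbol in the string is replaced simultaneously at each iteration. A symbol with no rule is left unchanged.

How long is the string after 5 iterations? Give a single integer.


Answer: 1024

Derivation:
Step 0: length = 1
Step 1: length = 4
Step 2: length = 16
Step 3: length = 64
Step 4: length = 256
Step 5: length = 1024


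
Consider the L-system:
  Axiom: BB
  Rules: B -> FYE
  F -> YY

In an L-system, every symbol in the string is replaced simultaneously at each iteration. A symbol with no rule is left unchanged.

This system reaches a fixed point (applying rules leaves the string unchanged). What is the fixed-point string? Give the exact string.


Answer: YYYEYYYE

Derivation:
Step 0: BB
Step 1: FYEFYE
Step 2: YYYEYYYE
Step 3: YYYEYYYE  (unchanged — fixed point at step 2)


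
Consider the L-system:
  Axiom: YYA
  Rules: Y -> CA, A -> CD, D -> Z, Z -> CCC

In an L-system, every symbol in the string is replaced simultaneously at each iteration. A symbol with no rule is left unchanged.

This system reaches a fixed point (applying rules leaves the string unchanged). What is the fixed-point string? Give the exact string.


Answer: CCCCCCCCCCCCCC

Derivation:
Step 0: YYA
Step 1: CACACD
Step 2: CCDCCDCZ
Step 3: CCZCCZCCCC
Step 4: CCCCCCCCCCCCCC
Step 5: CCCCCCCCCCCCCC  (unchanged — fixed point at step 4)


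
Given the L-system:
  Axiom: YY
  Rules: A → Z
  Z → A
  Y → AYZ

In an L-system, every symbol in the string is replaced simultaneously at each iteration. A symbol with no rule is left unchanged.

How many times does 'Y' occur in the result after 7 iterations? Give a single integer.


Answer: 2

Derivation:
Step 0: YY  (2 'Y')
Step 1: AYZAYZ  (2 'Y')
Step 2: ZAYZAZAYZA  (2 'Y')
Step 3: AZAYZAZAZAYZAZ  (2 'Y')
Step 4: ZAZAYZAZAZAZAYZAZA  (2 'Y')
Step 5: AZAZAYZAZAZAZAZAYZAZAZ  (2 'Y')
Step 6: ZAZAZAYZAZAZAZAZAZAYZAZAZA  (2 'Y')
Step 7: AZAZAZAYZAZAZAZAZAZAZAYZAZAZAZ  (2 'Y')


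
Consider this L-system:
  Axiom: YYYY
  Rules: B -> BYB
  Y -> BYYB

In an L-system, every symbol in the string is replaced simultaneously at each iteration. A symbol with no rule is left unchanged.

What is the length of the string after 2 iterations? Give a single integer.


Step 0: length = 4
Step 1: length = 16
Step 2: length = 56

Answer: 56


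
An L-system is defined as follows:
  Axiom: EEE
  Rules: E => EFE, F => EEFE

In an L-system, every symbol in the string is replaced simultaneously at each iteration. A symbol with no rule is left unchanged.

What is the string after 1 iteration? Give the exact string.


Step 0: EEE
Step 1: EFEEFEEFE

Answer: EFEEFEEFE


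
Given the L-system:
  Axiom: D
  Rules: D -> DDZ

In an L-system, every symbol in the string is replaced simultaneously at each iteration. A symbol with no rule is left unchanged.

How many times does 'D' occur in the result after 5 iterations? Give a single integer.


Answer: 32

Derivation:
Step 0: D  (1 'D')
Step 1: DDZ  (2 'D')
Step 2: DDZDDZZ  (4 'D')
Step 3: DDZDDZZDDZDDZZZ  (8 'D')
Step 4: DDZDDZZDDZDDZZZDDZDDZZDDZDDZZZZ  (16 'D')
Step 5: DDZDDZZDDZDDZZZDDZDDZZDDZDDZZZZDDZDDZZDDZDDZZZDDZDDZZDDZDDZZZZZ  (32 'D')


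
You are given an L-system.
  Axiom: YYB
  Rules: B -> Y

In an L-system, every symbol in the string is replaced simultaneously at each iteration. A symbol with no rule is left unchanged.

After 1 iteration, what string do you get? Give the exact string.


Step 0: YYB
Step 1: YYY

Answer: YYY


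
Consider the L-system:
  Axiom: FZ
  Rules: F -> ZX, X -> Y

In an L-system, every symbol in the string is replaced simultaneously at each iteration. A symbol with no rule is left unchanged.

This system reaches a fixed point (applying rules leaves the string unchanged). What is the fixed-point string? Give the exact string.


Answer: ZYZ

Derivation:
Step 0: FZ
Step 1: ZXZ
Step 2: ZYZ
Step 3: ZYZ  (unchanged — fixed point at step 2)


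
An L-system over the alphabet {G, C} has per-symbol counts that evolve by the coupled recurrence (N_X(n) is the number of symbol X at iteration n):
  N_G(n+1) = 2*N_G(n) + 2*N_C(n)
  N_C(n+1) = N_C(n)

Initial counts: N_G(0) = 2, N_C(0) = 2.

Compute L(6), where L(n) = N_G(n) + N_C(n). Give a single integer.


Step 0: N_G=2, N_C=2, L=4
Step 1: N_G=8, N_C=2, L=10
Step 2: N_G=20, N_C=2, L=22
Step 3: N_G=44, N_C=2, L=46
Step 4: N_G=92, N_C=2, L=94
Step 5: N_G=188, N_C=2, L=190
Step 6: N_G=380, N_C=2, L=382

Answer: 382


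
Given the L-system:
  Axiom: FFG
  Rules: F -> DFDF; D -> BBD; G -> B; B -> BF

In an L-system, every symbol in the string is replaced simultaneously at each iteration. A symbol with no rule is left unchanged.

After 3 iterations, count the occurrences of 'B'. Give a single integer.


Step 0: FFG  (0 'B')
Step 1: DFDFDFDFB  (1 'B')
Step 2: BBDDFDFBBDDFDFBBDDFDFBBDDFDFBF  (9 'B')
Step 3: BFBFBBDBBDDFDFBBDDFDFBFBFBBDBBDDFDFBBDDFDFBFBFBBDBBDDFDFBBDDFDFBFBFBBDBBDDFDFBBDDFDFBFDFDF  (33 'B')

Answer: 33


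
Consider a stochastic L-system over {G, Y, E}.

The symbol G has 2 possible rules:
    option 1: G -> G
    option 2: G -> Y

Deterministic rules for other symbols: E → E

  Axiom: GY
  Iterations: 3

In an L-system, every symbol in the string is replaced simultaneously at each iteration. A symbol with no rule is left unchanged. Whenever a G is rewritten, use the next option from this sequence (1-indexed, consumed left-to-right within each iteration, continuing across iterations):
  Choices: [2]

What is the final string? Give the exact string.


Answer: YY

Derivation:
Step 0: GY
Step 1: YY  (used choices [2])
Step 2: YY  (used choices [])
Step 3: YY  (used choices [])


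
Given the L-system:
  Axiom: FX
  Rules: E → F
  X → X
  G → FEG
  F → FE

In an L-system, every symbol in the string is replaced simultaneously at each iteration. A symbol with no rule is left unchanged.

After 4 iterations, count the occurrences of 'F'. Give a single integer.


Answer: 5

Derivation:
Step 0: FX  (1 'F')
Step 1: FEX  (1 'F')
Step 2: FEFX  (2 'F')
Step 3: FEFFEX  (3 'F')
Step 4: FEFFEFEFX  (5 'F')


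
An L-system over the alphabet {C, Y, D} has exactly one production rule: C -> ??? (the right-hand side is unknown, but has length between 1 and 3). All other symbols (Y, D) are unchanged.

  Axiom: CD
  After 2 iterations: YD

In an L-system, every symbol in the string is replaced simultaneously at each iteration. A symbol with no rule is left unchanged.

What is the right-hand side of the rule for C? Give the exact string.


Answer: Y

Derivation:
Trying C -> Y:
  Step 0: CD
  Step 1: YD
  Step 2: YD
Matches the given result.


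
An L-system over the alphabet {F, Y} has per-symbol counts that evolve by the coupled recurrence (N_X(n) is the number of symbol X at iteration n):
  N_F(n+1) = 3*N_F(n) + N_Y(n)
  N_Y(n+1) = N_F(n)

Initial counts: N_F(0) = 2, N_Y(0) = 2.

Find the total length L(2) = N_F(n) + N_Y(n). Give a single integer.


Step 0: N_F=2, N_Y=2, L=4
Step 1: N_F=8, N_Y=2, L=10
Step 2: N_F=26, N_Y=8, L=34

Answer: 34


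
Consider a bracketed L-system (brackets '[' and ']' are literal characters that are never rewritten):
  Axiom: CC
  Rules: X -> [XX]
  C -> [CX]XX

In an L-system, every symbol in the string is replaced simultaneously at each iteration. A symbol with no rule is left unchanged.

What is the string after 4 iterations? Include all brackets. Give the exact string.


Answer: [[[[CX]XX[XX]][XX][XX][[XX][XX]]][[XX][XX]][[XX][XX]][[[XX][XX]][[XX][XX]]]][[[XX][XX]][[XX][XX]]][[[XX][XX]][[XX][XX]]][[[[CX]XX[XX]][XX][XX][[XX][XX]]][[XX][XX]][[XX][XX]][[[XX][XX]][[XX][XX]]]][[[XX][XX]][[XX][XX]]][[[XX][XX]][[XX][XX]]]

Derivation:
Step 0: CC
Step 1: [CX]XX[CX]XX
Step 2: [[CX]XX[XX]][XX][XX][[CX]XX[XX]][XX][XX]
Step 3: [[[CX]XX[XX]][XX][XX][[XX][XX]]][[XX][XX]][[XX][XX]][[[CX]XX[XX]][XX][XX][[XX][XX]]][[XX][XX]][[XX][XX]]
Step 4: [[[[CX]XX[XX]][XX][XX][[XX][XX]]][[XX][XX]][[XX][XX]][[[XX][XX]][[XX][XX]]]][[[XX][XX]][[XX][XX]]][[[XX][XX]][[XX][XX]]][[[[CX]XX[XX]][XX][XX][[XX][XX]]][[XX][XX]][[XX][XX]][[[XX][XX]][[XX][XX]]]][[[XX][XX]][[XX][XX]]][[[XX][XX]][[XX][XX]]]


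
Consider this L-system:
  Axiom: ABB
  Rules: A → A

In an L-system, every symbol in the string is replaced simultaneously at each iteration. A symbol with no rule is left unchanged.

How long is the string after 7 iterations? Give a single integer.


Step 0: length = 3
Step 1: length = 3
Step 2: length = 3
Step 3: length = 3
Step 4: length = 3
Step 5: length = 3
Step 6: length = 3
Step 7: length = 3

Answer: 3


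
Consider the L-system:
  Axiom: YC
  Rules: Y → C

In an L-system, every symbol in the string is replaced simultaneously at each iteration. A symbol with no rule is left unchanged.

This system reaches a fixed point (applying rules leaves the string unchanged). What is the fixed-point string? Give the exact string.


Step 0: YC
Step 1: CC
Step 2: CC  (unchanged — fixed point at step 1)

Answer: CC


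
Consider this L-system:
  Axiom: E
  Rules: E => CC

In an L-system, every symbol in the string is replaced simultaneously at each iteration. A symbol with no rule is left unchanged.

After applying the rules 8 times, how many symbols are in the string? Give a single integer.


Step 0: length = 1
Step 1: length = 2
Step 2: length = 2
Step 3: length = 2
Step 4: length = 2
Step 5: length = 2
Step 6: length = 2
Step 7: length = 2
Step 8: length = 2

Answer: 2


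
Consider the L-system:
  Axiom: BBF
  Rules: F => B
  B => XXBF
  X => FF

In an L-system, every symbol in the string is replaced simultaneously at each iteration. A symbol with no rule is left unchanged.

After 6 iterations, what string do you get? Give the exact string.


Step 0: BBF
Step 1: XXBFXXBFB
Step 2: FFFFXXBFBFFFFXXBFBXXBF
Step 3: BBBBFFFFXXBFBXXBFBBBBFFFFXXBFBXXBFFFFFXXBFB
Step 4: XXBFXXBFXXBFXXBFBBBBFFFFXXBFBXXBFFFFFXXBFBXXBFXXBFXXBFXXBFBBBBFFFFXXBFBXXBFFFFFXXBFBBBBBFFFFXXBFBXXBF
Step 5: FFFFXXBFBFFFFXXBFBFFFFXXBFBFFFFXXBFBXXBFXXBFXXBFXXBFBBBBFFFFXXBFBXXBFFFFFXXBFBBBBBFFFFXXBFBXXBFFFFFXXBFBFFFFXXBFBFFFFXXBFBFFFFXXBFBXXBFXXBFXXBFXXBFBBBBFFFFXXBFBXXBFFFFFXXBFBBBBBFFFFXXBFBXXBFXXBFXXBFXXBFXXBFBBBBFFFFXXBFBXXBFFFFFXXBFB
Step 6: BBBBFFFFXXBFBXXBFBBBBFFFFXXBFBXXBFBBBBFFFFXXBFBXXBFBBBBFFFFXXBFBXXBFFFFFXXBFBFFFFXXBFBFFFFXXBFBFFFFXXBFBXXBFXXBFXXBFXXBFBBBBFFFFXXBFBXXBFFFFFXXBFBBBBBFFFFXXBFBXXBFXXBFXXBFXXBFXXBFBBBBFFFFXXBFBXXBFFFFFXXBFBBBBBFFFFXXBFBXXBFBBBBFFFFXXBFBXXBFBBBBFFFFXXBFBXXBFBBBBFFFFXXBFBXXBFFFFFXXBFBFFFFXXBFBFFFFXXBFBFFFFXXBFBXXBFXXBFXXBFXXBFBBBBFFFFXXBFBXXBFFFFFXXBFBBBBBFFFFXXBFBXXBFXXBFXXBFXXBFXXBFBBBBFFFFXXBFBXXBFFFFFXXBFBFFFFXXBFBFFFFXXBFBFFFFXXBFBFFFFXXBFBXXBFXXBFXXBFXXBFBBBBFFFFXXBFBXXBFFFFFXXBFBBBBBFFFFXXBFBXXBF

Answer: BBBBFFFFXXBFBXXBFBBBBFFFFXXBFBXXBFBBBBFFFFXXBFBXXBFBBBBFFFFXXBFBXXBFFFFFXXBFBFFFFXXBFBFFFFXXBFBFFFFXXBFBXXBFXXBFXXBFXXBFBBBBFFFFXXBFBXXBFFFFFXXBFBBBBBFFFFXXBFBXXBFXXBFXXBFXXBFXXBFBBBBFFFFXXBFBXXBFFFFFXXBFBBBBBFFFFXXBFBXXBFBBBBFFFFXXBFBXXBFBBBBFFFFXXBFBXXBFBBBBFFFFXXBFBXXBFFFFFXXBFBFFFFXXBFBFFFFXXBFBFFFFXXBFBXXBFXXBFXXBFXXBFBBBBFFFFXXBFBXXBFFFFFXXBFBBBBBFFFFXXBFBXXBFXXBFXXBFXXBFXXBFBBBBFFFFXXBFBXXBFFFFFXXBFBFFFFXXBFBFFFFXXBFBFFFFXXBFBFFFFXXBFBXXBFXXBFXXBFXXBFBBBBFFFFXXBFBXXBFFFFFXXBFBBBBBFFFFXXBFBXXBF


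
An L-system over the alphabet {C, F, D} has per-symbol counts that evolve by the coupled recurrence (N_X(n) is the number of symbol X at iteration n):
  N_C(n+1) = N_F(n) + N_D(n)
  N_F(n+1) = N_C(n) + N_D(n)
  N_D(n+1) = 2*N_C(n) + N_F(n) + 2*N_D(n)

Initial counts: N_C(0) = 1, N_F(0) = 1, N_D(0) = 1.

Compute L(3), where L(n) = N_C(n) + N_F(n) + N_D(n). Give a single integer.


Step 0: N_C=1, N_F=1, N_D=1, L=3
Step 1: N_C=2, N_F=2, N_D=5, L=9
Step 2: N_C=7, N_F=7, N_D=16, L=30
Step 3: N_C=23, N_F=23, N_D=53, L=99

Answer: 99


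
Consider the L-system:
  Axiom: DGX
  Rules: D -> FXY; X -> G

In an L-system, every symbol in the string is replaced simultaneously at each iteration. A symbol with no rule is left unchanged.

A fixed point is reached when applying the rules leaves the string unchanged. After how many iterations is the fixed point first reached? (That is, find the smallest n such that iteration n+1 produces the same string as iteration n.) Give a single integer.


Answer: 2

Derivation:
Step 0: DGX
Step 1: FXYGG
Step 2: FGYGG
Step 3: FGYGG  (unchanged — fixed point at step 2)


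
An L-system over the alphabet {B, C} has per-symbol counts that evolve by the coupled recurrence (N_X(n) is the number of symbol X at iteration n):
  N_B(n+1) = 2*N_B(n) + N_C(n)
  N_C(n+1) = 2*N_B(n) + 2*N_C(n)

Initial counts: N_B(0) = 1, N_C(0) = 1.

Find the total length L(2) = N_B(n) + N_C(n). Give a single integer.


Step 0: N_B=1, N_C=1, L=2
Step 1: N_B=3, N_C=4, L=7
Step 2: N_B=10, N_C=14, L=24

Answer: 24


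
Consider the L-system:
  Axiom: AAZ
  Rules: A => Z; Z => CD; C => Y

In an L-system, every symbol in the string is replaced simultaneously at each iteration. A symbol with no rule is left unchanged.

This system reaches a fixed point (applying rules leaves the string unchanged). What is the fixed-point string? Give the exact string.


Answer: YDYDYD

Derivation:
Step 0: AAZ
Step 1: ZZCD
Step 2: CDCDYD
Step 3: YDYDYD
Step 4: YDYDYD  (unchanged — fixed point at step 3)


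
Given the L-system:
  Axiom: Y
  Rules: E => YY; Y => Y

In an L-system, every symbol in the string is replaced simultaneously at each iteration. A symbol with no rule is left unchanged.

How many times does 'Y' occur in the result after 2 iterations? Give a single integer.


Step 0: Y  (1 'Y')
Step 1: Y  (1 'Y')
Step 2: Y  (1 'Y')

Answer: 1


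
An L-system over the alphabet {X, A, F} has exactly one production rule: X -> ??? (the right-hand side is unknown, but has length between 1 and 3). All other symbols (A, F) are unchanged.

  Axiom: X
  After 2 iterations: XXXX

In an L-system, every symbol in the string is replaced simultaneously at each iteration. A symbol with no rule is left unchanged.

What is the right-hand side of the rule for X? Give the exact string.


Answer: XX

Derivation:
Trying X -> XX:
  Step 0: X
  Step 1: XX
  Step 2: XXXX
Matches the given result.


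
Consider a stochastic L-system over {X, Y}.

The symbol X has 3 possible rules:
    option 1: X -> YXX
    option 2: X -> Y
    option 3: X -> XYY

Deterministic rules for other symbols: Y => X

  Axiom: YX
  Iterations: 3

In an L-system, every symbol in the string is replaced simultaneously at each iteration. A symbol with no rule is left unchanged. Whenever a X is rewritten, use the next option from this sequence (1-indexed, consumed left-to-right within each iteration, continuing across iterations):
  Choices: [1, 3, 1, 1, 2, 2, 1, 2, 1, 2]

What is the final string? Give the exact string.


Step 0: YX
Step 1: XYXX  (used choices [1])
Step 2: XYYXYXXYXX  (used choices [3, 1, 1])
Step 3: YXXYXYXXYXYXXY  (used choices [2, 2, 1, 2, 1, 2])

Answer: YXXYXYXXYXYXXY


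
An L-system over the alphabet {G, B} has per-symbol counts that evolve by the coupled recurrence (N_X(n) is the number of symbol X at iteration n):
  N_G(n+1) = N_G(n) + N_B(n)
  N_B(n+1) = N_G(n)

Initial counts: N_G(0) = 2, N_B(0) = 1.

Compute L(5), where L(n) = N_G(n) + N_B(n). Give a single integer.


Answer: 34

Derivation:
Step 0: N_G=2, N_B=1, L=3
Step 1: N_G=3, N_B=2, L=5
Step 2: N_G=5, N_B=3, L=8
Step 3: N_G=8, N_B=5, L=13
Step 4: N_G=13, N_B=8, L=21
Step 5: N_G=21, N_B=13, L=34


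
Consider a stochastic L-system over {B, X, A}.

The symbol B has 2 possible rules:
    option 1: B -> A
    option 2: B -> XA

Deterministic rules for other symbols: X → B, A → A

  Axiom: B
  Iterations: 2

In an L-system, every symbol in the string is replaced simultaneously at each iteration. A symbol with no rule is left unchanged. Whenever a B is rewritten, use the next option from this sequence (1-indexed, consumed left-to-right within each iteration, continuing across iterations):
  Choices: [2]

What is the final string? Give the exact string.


Answer: BA

Derivation:
Step 0: B
Step 1: XA  (used choices [2])
Step 2: BA  (used choices [])


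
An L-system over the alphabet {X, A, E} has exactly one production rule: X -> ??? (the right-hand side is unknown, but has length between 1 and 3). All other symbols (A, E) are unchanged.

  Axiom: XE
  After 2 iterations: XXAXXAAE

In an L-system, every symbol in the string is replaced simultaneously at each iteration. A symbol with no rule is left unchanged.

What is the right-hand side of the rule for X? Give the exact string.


Answer: XXA

Derivation:
Trying X -> XXA:
  Step 0: XE
  Step 1: XXAE
  Step 2: XXAXXAAE
Matches the given result.


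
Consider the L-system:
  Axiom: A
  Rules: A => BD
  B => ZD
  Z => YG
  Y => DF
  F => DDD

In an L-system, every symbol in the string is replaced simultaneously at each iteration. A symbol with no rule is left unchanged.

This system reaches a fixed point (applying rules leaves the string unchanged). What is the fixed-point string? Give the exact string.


Answer: DDDDGDD

Derivation:
Step 0: A
Step 1: BD
Step 2: ZDD
Step 3: YGDD
Step 4: DFGDD
Step 5: DDDDGDD
Step 6: DDDDGDD  (unchanged — fixed point at step 5)


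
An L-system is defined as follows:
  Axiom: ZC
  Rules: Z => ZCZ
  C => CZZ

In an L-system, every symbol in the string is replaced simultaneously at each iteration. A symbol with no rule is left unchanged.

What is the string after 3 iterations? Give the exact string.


Step 0: ZC
Step 1: ZCZCZZ
Step 2: ZCZCZZZCZCZZZCZZCZ
Step 3: ZCZCZZZCZCZZZCZZCZZCZCZZZCZCZZZCZZCZZCZCZZZCZZCZCZZZCZ

Answer: ZCZCZZZCZCZZZCZZCZZCZCZZZCZCZZZCZZCZZCZCZZZCZZCZCZZZCZ


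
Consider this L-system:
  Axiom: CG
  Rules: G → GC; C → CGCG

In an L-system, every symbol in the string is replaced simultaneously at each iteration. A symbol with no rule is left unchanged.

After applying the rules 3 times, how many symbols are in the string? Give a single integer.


Step 0: length = 2
Step 1: length = 6
Step 2: length = 18
Step 3: length = 54

Answer: 54


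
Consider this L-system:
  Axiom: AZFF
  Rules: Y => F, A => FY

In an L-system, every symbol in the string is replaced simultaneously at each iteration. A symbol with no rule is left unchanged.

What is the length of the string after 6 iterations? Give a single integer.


Step 0: length = 4
Step 1: length = 5
Step 2: length = 5
Step 3: length = 5
Step 4: length = 5
Step 5: length = 5
Step 6: length = 5

Answer: 5


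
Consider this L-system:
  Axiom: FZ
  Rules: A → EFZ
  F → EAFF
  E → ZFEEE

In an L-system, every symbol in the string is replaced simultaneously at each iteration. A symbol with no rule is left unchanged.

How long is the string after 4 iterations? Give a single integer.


Step 0: length = 2
Step 1: length = 5
Step 2: length = 17
Step 3: length = 63
Step 4: length = 239

Answer: 239


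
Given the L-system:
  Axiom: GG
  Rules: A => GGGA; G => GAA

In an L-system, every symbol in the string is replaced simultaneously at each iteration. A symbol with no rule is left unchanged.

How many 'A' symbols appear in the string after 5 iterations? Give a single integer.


Answer: 404

Derivation:
Step 0: GG  (0 'A')
Step 1: GAAGAA  (4 'A')
Step 2: GAAGGGAGGGAGAAGGGAGGGA  (8 'A')
Step 3: GAAGGGAGGGAGAAGAAGAAGGGAGAAGAAGAAGGGAGAAGGGAGGGAGAAGAAGAAGGGAGAAGAAGAAGGGA  (36 'A')
Step 4: GAAGGGAGGGAGAAGAAGAAGGGAGAAGAAGAAGGGAGAAGGGAGGGAGAAGGGAGGGAGAAGGGAGGGAGAAGAAGAAGGGAGAAGGGAGGGAGAAGGGAGGGAGAAGGGAGGGAGAAGAAGAAGGGAGAAGGGAGGGAGAAGAAGAAGGGAGAAGAAGAAGGGAGAAGGGAGGGAGAAGGGAGGGAGAAGGGAGGGAGAAGAAGAAGGGAGAAGGGAGGGAGAAGGGAGGGAGAAGGGAGGGAGAAGAAGAAGGGA  (112 'A')
Step 5: GAAGGGAGGGAGAAGAAGAAGGGAGAAGAAGAAGGGAGAAGGGAGGGAGAAGGGAGGGAGAAGGGAGGGAGAAGAAGAAGGGAGAAGGGAGGGAGAAGGGAGGGAGAAGGGAGGGAGAAGAAGAAGGGAGAAGGGAGGGAGAAGAAGAAGGGAGAAGAAGAAGGGAGAAGGGAGGGAGAAGAAGAAGGGAGAAGAAGAAGGGAGAAGGGAGGGAGAAGAAGAAGGGAGAAGAAGAAGGGAGAAGGGAGGGAGAAGGGAGGGAGAAGGGAGGGAGAAGAAGAAGGGAGAAGGGAGGGAGAAGAAGAAGGGAGAAGAAGAAGGGAGAAGGGAGGGAGAAGAAGAAGGGAGAAGAAGAAGGGAGAAGGGAGGGAGAAGAAGAAGGGAGAAGAAGAAGGGAGAAGGGAGGGAGAAGGGAGGGAGAAGGGAGGGAGAAGAAGAAGGGAGAAGGGAGGGAGAAGAAGAAGGGAGAAGAAGAAGGGAGAAGGGAGGGAGAAGGGAGGGAGAAGGGAGGGAGAAGAAGAAGGGAGAAGGGAGGGAGAAGGGAGGGAGAAGGGAGGGAGAAGAAGAAGGGAGAAGGGAGGGAGAAGAAGAAGGGAGAAGAAGAAGGGAGAAGGGAGGGAGAAGAAGAAGGGAGAAGAAGAAGGGAGAAGGGAGGGAGAAGAAGAAGGGAGAAGAAGAAGGGAGAAGGGAGGGAGAAGGGAGGGAGAAGGGAGGGAGAAGAAGAAGGGAGAAGGGAGGGAGAAGAAGAAGGGAGAAGAAGAAGGGAGAAGGGAGGGAGAAGAAGAAGGGAGAAGAAGAAGGGAGAAGGGAGGGAGAAGAAGAAGGGAGAAGAAGAAGGGAGAAGGGAGGGAGAAGGGAGGGAGAAGGGAGGGAGAAGAAGAAGGGA  (404 'A')


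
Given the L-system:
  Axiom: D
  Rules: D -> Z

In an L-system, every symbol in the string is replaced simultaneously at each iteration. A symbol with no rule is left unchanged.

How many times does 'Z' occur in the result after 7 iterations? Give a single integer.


Answer: 1

Derivation:
Step 0: D  (0 'Z')
Step 1: Z  (1 'Z')
Step 2: Z  (1 'Z')
Step 3: Z  (1 'Z')
Step 4: Z  (1 'Z')
Step 5: Z  (1 'Z')
Step 6: Z  (1 'Z')
Step 7: Z  (1 'Z')


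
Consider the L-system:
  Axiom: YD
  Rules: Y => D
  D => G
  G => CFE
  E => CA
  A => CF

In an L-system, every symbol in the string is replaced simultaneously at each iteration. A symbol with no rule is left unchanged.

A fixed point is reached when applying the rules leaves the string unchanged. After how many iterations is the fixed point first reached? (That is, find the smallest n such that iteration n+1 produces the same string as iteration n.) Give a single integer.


Answer: 5

Derivation:
Step 0: YD
Step 1: DG
Step 2: GCFE
Step 3: CFECFCA
Step 4: CFCACFCCF
Step 5: CFCCFCFCCF
Step 6: CFCCFCFCCF  (unchanged — fixed point at step 5)


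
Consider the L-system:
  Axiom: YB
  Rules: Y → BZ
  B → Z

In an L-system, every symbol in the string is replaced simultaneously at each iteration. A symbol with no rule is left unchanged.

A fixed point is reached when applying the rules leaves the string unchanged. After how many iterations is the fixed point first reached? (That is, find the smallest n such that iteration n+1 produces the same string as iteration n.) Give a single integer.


Step 0: YB
Step 1: BZZ
Step 2: ZZZ
Step 3: ZZZ  (unchanged — fixed point at step 2)

Answer: 2


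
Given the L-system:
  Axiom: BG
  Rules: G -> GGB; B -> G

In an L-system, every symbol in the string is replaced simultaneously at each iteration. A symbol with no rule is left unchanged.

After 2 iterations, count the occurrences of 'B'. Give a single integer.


Answer: 3

Derivation:
Step 0: BG  (1 'B')
Step 1: GGGB  (1 'B')
Step 2: GGBGGBGGBG  (3 'B')


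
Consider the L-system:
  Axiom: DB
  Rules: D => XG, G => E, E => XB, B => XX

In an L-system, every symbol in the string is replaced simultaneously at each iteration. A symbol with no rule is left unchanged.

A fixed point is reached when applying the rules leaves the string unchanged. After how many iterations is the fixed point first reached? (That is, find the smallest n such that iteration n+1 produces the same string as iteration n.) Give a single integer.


Step 0: DB
Step 1: XGXX
Step 2: XEXX
Step 3: XXBXX
Step 4: XXXXXX
Step 5: XXXXXX  (unchanged — fixed point at step 4)

Answer: 4


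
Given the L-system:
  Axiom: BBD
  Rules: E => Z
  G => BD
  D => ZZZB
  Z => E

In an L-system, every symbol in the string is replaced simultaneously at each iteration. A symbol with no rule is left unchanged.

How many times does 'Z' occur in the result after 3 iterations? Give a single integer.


Step 0: BBD  (0 'Z')
Step 1: BBZZZB  (3 'Z')
Step 2: BBEEEB  (0 'Z')
Step 3: BBZZZB  (3 'Z')

Answer: 3


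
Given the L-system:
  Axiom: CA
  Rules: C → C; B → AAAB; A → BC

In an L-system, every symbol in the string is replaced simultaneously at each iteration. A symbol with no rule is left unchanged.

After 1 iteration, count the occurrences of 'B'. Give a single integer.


Step 0: CA  (0 'B')
Step 1: CBC  (1 'B')

Answer: 1


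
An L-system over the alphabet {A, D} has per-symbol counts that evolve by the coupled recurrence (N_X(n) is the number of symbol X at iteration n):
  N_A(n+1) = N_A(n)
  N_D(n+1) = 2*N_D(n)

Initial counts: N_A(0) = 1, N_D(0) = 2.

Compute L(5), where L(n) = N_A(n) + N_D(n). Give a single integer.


Step 0: N_A=1, N_D=2, L=3
Step 1: N_A=1, N_D=4, L=5
Step 2: N_A=1, N_D=8, L=9
Step 3: N_A=1, N_D=16, L=17
Step 4: N_A=1, N_D=32, L=33
Step 5: N_A=1, N_D=64, L=65

Answer: 65


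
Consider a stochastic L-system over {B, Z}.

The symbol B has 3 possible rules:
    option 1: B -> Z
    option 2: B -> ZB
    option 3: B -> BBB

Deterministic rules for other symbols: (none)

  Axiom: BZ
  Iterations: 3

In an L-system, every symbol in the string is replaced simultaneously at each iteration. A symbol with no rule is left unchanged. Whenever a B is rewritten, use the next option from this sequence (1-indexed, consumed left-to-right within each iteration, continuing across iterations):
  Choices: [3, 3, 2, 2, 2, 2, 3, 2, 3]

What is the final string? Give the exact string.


Answer: ZBZBBBBZZBZBBBZ

Derivation:
Step 0: BZ
Step 1: BBBZ  (used choices [3])
Step 2: BBBZBZBZ  (used choices [3, 2, 2])
Step 3: ZBZBBBBZZBZBBBZ  (used choices [2, 2, 3, 2, 3])


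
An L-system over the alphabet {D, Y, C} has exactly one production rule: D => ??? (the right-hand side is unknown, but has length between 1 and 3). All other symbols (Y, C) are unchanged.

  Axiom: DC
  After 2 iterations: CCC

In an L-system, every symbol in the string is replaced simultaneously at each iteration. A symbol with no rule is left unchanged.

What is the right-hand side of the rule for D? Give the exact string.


Answer: CC

Derivation:
Trying D => CC:
  Step 0: DC
  Step 1: CCC
  Step 2: CCC
Matches the given result.


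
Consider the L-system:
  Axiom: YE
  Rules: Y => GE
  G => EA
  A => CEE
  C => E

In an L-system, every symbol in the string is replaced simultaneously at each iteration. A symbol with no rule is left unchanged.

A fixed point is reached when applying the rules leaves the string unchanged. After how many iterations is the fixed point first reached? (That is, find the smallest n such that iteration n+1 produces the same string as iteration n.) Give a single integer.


Answer: 4

Derivation:
Step 0: YE
Step 1: GEE
Step 2: EAEE
Step 3: ECEEEE
Step 4: EEEEEE
Step 5: EEEEEE  (unchanged — fixed point at step 4)


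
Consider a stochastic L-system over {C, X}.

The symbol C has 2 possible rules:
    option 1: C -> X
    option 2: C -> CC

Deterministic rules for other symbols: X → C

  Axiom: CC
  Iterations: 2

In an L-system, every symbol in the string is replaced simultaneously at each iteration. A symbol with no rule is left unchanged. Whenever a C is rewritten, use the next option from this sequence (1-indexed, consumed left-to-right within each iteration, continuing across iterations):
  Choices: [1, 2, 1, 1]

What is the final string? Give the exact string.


Answer: CXX

Derivation:
Step 0: CC
Step 1: XCC  (used choices [1, 2])
Step 2: CXX  (used choices [1, 1])


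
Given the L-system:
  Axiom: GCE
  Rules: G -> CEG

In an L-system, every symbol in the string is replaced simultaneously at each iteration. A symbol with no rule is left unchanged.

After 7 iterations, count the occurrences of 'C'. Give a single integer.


Step 0: GCE  (1 'C')
Step 1: CEGCE  (2 'C')
Step 2: CECEGCE  (3 'C')
Step 3: CECECEGCE  (4 'C')
Step 4: CECECECEGCE  (5 'C')
Step 5: CECECECECEGCE  (6 'C')
Step 6: CECECECECECEGCE  (7 'C')
Step 7: CECECECECECECEGCE  (8 'C')

Answer: 8


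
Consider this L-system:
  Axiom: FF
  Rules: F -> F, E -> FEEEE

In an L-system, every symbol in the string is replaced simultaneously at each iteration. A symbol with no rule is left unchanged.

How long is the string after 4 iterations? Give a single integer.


Step 0: length = 2
Step 1: length = 2
Step 2: length = 2
Step 3: length = 2
Step 4: length = 2

Answer: 2


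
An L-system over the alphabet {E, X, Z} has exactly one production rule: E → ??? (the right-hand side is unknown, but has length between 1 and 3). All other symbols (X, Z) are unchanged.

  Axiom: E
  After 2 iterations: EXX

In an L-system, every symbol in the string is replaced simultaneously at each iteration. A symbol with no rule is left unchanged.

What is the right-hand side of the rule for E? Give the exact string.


Answer: EX

Derivation:
Trying E → EX:
  Step 0: E
  Step 1: EX
  Step 2: EXX
Matches the given result.


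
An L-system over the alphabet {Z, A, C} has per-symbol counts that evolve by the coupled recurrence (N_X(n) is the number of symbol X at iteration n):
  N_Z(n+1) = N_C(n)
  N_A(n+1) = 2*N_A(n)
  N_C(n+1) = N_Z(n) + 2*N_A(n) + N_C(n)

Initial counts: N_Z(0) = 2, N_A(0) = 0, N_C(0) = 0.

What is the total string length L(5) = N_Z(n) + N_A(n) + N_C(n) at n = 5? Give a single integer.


Step 0: N_Z=2, N_A=0, N_C=0, L=2
Step 1: N_Z=0, N_A=0, N_C=2, L=2
Step 2: N_Z=2, N_A=0, N_C=2, L=4
Step 3: N_Z=2, N_A=0, N_C=4, L=6
Step 4: N_Z=4, N_A=0, N_C=6, L=10
Step 5: N_Z=6, N_A=0, N_C=10, L=16

Answer: 16
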